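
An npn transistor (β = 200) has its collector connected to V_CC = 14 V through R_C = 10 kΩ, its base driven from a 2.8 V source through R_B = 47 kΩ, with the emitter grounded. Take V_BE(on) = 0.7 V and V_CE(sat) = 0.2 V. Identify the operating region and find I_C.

Assume active: I_B = (2.8 − 0.7)/47 = 0.0447 mA, giving I_C = β·I_B = 8.94 mA.
But then V_CE = 14 − 8.94×10 = -75.4 V < V_CE(sat) = 0.2 V — impossible in the active region.
So the transistor is saturated. With V_CE = 0.2 V, I_C = (V_CC − 0.2)/R_C = 13.8/10 = 1.38 mA.
Check: β·I_B = 8.94 mA > I_C = 1.38 mA, confirming saturation.

saturation; I_C ≈ 1.4 mA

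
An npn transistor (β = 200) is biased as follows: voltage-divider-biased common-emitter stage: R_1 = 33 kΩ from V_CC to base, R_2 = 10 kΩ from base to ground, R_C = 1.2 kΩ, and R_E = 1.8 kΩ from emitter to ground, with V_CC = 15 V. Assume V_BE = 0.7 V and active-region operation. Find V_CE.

V_CE ≈ 10 V

Thevenize the base divider: V_Th = V_CC·R_2/(R_1+R_2) = 15×10/43 = 3.49 V, R_Th = R_1‖R_2 = 7.67 kΩ.
Base-emitter loop: V_Th = I_B·R_Th + V_BE + (β+1)I_B·R_E, so I_B = (3.49 − 0.7) / (7.67 + 201×1.8) = 0.00755 mA.
I_C = β·I_B = 200×0.00755 = 1.51 mA, and I_E = (β+1)I_B = 1.52 mA.
V_CE = V_CC − I_C·R_C − I_E·R_E = 15 − 1.51×1.2 − 1.52×1.8 = 10.5 V.
V_CE = 10.5 V > 0.2 V confirms active-region operation.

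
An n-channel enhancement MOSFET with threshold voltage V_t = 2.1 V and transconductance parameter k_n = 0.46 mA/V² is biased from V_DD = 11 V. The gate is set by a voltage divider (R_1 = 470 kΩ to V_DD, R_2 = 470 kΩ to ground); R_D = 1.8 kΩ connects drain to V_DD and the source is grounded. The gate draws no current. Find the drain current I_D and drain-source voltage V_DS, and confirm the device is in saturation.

V_G = V_DD·R_2/(R_1+R_2) = 11×470/940 = 5.5 V. With the source grounded, V_GS = V_G = 5.5 V.
Assume saturation: I_D = (k_n/2)(V_GS − V_t)² = (0.46/2)×(5.5 − 2.1)² = 0.23×3.4² = 2.66 mA.
V_DS = V_DD − I_D·R_D = 11 − 2.66×1.8 = 6.21 V.
Saturation requires V_DS ≥ V_GS − V_t = 3.4 V; 6.21 ≥ 3.4 ✓.

I_D ≈ 2.7 mA, V_DS ≈ 6.2 V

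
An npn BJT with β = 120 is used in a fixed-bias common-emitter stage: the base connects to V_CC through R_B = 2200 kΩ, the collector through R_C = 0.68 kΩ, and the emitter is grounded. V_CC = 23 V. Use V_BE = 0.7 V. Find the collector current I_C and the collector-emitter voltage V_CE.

I_C ≈ 1.2 mA, V_CE ≈ 22 V

Base loop: V_CC = I_B·R_B + V_BE, so I_B = (23 − 0.7)/2200 kΩ = 0.0101 mA.
In the active region I_C = β·I_B = 120 × 0.0101 = 1.22 mA.
Collector loop: V_CE = V_CC − I_C·R_C = 23 − 1.22×0.68 = 22.2 V.
Since V_CE = 22.2 V > V_CE(sat) ≈ 0.2 V, the transistor is in the active region as assumed.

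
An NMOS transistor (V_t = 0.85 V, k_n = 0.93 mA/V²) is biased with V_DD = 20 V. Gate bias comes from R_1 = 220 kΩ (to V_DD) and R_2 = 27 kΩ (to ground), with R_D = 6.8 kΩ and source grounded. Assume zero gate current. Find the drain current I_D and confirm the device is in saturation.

I_D ≈ 0.83 mA

V_G = V_DD·R_2/(R_1+R_2) = 20×27/247 = 2.19 V. With the source grounded, V_GS = V_G = 2.19 V.
Assume saturation: I_D = (k_n/2)(V_GS − V_t)² = (0.93/2)×(2.19 − 0.85)² = 0.465×1.34² = 0.83 mA.
V_DS = V_DD − I_D·R_D = 20 − 0.83×6.8 = 14.4 V.
Saturation requires V_DS ≥ V_GS − V_t = 1.34 V; 14.4 ≥ 1.34 ✓.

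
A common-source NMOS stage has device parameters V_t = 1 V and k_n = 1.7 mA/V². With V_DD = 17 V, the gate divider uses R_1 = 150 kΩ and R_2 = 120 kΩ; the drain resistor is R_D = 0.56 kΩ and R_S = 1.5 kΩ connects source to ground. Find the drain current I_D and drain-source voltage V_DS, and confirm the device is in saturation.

V_G = V_DD·R_2/(R_1+R_2) = 17×120/270 = 7.56 V.
Assume saturation: I_D = (k_n/2)(V_GS − V_t)² with V_GS = V_G − I_D·R_S = 7.56 − 1.5·I_D.
Substituting gives 1.91·I_D² − 17.7·I_D + 36.5 = 0, with roots I_D = 3.1 or 6.17 mA.
The root I_D = 6.17 mA gives V_GS = -1.69 V ≤ V_t, so take I_D = 3.1 mA.
Then V_GS = 2.91 V and V_DS = V_DD − I_D(R_D+R_S) = 17 − 3.1×2.06 = 10.6 V.
Saturation requires V_DS ≥ V_GS − V_t = 1.91 V; 10.6 ≥ 1.91 ✓.

I_D ≈ 3.1 mA, V_DS ≈ 11 V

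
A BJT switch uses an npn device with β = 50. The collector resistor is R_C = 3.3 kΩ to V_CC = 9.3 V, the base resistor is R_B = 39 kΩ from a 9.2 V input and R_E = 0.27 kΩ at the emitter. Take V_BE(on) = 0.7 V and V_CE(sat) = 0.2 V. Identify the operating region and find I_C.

Assume active: I_B = (9.2 − 0.7)/(39 + 51×0.27) = 0.161 mA, I_C = β·I_B = 8.05 mA.
Then V_CE = 9.3 − 8.05×3.3 − 8.21×0.27 = -19.5 V < 0.2 V — the active assumption fails.
Re-solve with V_CE = 0.2 V. KCL at the emitter: V_E/R_E = (V_BB−0.7−V_E)/R_B + (V_CC−0.2−V_E)/R_C, giving V_E = 0.738 V.
I_C = (V_CC − 0.2 − V_E)/R_C = (9.1 − 0.738)/3.3 = 2.53 mA.
Check: I_B = (8.5 − 0.738)/39 = 0.199 mA, and β·I_B = 9.95 mA > I_C, confirming saturation.

saturation; I_C ≈ 2.5 mA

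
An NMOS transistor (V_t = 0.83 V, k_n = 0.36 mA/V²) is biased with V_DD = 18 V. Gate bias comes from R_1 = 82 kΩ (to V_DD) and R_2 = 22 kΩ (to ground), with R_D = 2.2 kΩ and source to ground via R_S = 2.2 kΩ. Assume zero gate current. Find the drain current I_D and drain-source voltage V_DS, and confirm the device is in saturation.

I_D ≈ 0.56 mA, V_DS ≈ 16 V

V_G = V_DD·R_2/(R_1+R_2) = 18×22/104 = 3.81 V.
Assume saturation: I_D = (k_n/2)(V_GS − V_t)² with V_GS = V_G − I_D·R_S = 3.81 − 2.2·I_D.
Substituting gives 0.871·I_D² − 3.36·I_D + 1.6 = 0, with roots I_D = 0.555 or 3.3 mA.
The root I_D = 3.3 mA gives V_GS = -3.45 V ≤ V_t, so take I_D = 0.555 mA.
Then V_GS = 2.59 V and V_DS = V_DD − I_D(R_D+R_S) = 18 − 0.555×4.4 = 15.6 V.
Saturation requires V_DS ≥ V_GS − V_t = 1.76 V; 15.6 ≥ 1.76 ✓.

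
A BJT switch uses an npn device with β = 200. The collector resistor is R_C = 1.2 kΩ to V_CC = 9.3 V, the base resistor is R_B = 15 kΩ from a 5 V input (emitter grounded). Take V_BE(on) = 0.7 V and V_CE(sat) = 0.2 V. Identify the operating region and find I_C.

saturation; I_C ≈ 7.6 mA

Assume active: I_B = (5 − 0.7)/15 = 0.287 mA, giving I_C = β·I_B = 57.3 mA.
But then V_CE = 9.3 − 57.3×1.2 = -59.5 V < V_CE(sat) = 0.2 V — impossible in the active region.
So the transistor is saturated. With V_CE = 0.2 V, I_C = (V_CC − 0.2)/R_C = 9.1/1.2 = 7.58 mA.
Check: β·I_B = 57.3 mA > I_C = 7.58 mA, confirming saturation.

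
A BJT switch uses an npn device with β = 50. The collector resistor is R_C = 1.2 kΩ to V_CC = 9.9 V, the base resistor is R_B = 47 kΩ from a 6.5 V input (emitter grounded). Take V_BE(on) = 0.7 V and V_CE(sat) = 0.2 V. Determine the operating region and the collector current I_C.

active; I_C ≈ 6.2 mA

Assume active. Base-emitter loop: I_B = (V_BB − V_BE)/R_B = (6.5 − 0.7)/47 = 0.123 mA.
I_C = β·I_B = 50×0.123 = 6.17 mA.
V_CE = V_CC − I_C·R_C = 9.9 − 6.17×1.2 = 2.5 V > V_CE(sat), so the active-region assumption holds.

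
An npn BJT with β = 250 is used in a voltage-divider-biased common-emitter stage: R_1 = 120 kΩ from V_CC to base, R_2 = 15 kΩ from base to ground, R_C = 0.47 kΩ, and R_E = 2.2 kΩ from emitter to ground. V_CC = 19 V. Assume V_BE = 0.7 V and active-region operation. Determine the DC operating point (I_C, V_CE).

I_C ≈ 0.62 mA, V_CE ≈ 17 V

Thevenize the base divider: V_Th = V_CC·R_2/(R_1+R_2) = 19×15/135 = 2.11 V, R_Th = R_1‖R_2 = 13.3 kΩ.
Base-emitter loop: V_Th = I_B·R_Th + V_BE + (β+1)I_B·R_E, so I_B = (2.11 − 0.7) / (13.3 + 251×2.2) = 0.0025 mA.
I_C = β·I_B = 250×0.0025 = 0.624 mA, and I_E = (β+1)I_B = 0.626 mA.
V_CE = V_CC − I_C·R_C − I_E·R_E = 19 − 0.624×0.47 − 0.626×2.2 = 17.3 V.
V_CE = 17.3 V > 0.2 V confirms active-region operation.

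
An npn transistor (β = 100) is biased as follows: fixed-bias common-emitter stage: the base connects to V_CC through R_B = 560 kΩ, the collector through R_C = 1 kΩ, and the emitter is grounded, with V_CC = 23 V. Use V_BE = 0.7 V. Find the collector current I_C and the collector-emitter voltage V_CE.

I_C ≈ 4 mA, V_CE ≈ 19 V

Base loop: V_CC = I_B·R_B + V_BE, so I_B = (23 − 0.7)/560 kΩ = 0.0398 mA.
In the active region I_C = β·I_B = 100 × 0.0398 = 3.98 mA.
Collector loop: V_CE = V_CC − I_C·R_C = 23 − 3.98×1 = 19 V.
Since V_CE = 19 V > V_CE(sat) ≈ 0.2 V, the transistor is in the active region as assumed.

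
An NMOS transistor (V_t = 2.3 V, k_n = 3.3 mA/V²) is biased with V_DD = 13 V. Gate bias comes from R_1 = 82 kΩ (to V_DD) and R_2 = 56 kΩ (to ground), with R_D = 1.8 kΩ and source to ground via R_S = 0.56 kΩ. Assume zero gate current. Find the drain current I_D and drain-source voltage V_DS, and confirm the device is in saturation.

V_G = V_DD·R_2/(R_1+R_2) = 13×56/138 = 5.28 V.
Assume saturation: I_D = (k_n/2)(V_GS − V_t)² with V_GS = V_G − I_D·R_S = 5.28 − 0.56·I_D.
Substituting gives 0.517·I_D² − 6.5·I_D + 14.6 = 0, with roots I_D = 2.93 or 9.63 mA.
The root I_D = 9.63 mA gives V_GS = -0.115 V ≤ V_t, so take I_D = 2.93 mA.
Then V_GS = 3.63 V and V_DS = V_DD − I_D(R_D+R_S) = 13 − 2.93×2.36 = 6.08 V.
Saturation requires V_DS ≥ V_GS − V_t = 1.33 V; 6.08 ≥ 1.33 ✓.

I_D ≈ 2.9 mA, V_DS ≈ 6.1 V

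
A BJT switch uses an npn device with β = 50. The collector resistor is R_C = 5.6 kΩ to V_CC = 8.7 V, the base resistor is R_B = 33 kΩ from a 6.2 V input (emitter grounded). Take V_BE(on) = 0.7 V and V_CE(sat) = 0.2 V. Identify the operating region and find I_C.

Assume active: I_B = (6.2 − 0.7)/33 = 0.167 mA, giving I_C = β·I_B = 8.33 mA.
But then V_CE = 8.7 − 8.33×5.6 = -38 V < V_CE(sat) = 0.2 V — impossible in the active region.
So the transistor is saturated. With V_CE = 0.2 V, I_C = (V_CC − 0.2)/R_C = 8.5/5.6 = 1.52 mA.
Check: β·I_B = 8.33 mA > I_C = 1.52 mA, confirming saturation.

saturation; I_C ≈ 1.5 mA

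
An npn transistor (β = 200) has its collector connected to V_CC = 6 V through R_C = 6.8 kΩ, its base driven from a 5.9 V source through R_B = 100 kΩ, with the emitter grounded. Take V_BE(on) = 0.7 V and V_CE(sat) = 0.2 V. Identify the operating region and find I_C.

saturation; I_C ≈ 0.85 mA

Assume active: I_B = (5.9 − 0.7)/100 = 0.052 mA, giving I_C = β·I_B = 10.4 mA.
But then V_CE = 6 − 10.4×6.8 = -64.7 V < V_CE(sat) = 0.2 V — impossible in the active region.
So the transistor is saturated. With V_CE = 0.2 V, I_C = (V_CC − 0.2)/R_C = 5.8/6.8 = 0.853 mA.
Check: β·I_B = 10.4 mA > I_C = 0.853 mA, confirming saturation.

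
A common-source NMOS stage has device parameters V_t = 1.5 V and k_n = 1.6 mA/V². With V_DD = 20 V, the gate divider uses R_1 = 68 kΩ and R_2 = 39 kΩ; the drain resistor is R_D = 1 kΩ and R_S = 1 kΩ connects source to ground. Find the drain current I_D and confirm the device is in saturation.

I_D ≈ 3.7 mA

V_G = V_DD·R_2/(R_1+R_2) = 20×39/107 = 7.29 V.
Assume saturation: I_D = (k_n/2)(V_GS − V_t)² with V_GS = V_G − I_D·R_S = 7.29 − 1·I_D.
Substituting gives 0.8·I_D² − 10.3·I_D + 26.8 = 0, with roots I_D = 3.65 or 9.18 mA.
The root I_D = 9.18 mA gives V_GS = -1.89 V ≤ V_t, so take I_D = 3.65 mA.
Then V_GS = 3.64 V and V_DS = V_DD − I_D(R_D+R_S) = 20 − 3.65×2 = 12.7 V.
Saturation requires V_DS ≥ V_GS − V_t = 2.14 V; 12.7 ≥ 2.14 ✓.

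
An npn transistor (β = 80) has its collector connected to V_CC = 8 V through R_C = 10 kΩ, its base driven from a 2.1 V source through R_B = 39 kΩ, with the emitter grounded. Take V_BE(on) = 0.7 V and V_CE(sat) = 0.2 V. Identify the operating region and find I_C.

saturation; I_C ≈ 0.78 mA

Assume active: I_B = (2.1 − 0.7)/39 = 0.0359 mA, giving I_C = β·I_B = 2.87 mA.
But then V_CE = 8 − 2.87×10 = -20.7 V < V_CE(sat) = 0.2 V — impossible in the active region.
So the transistor is saturated. With V_CE = 0.2 V, I_C = (V_CC − 0.2)/R_C = 7.8/10 = 0.78 mA.
Check: β·I_B = 2.87 mA > I_C = 0.78 mA, confirming saturation.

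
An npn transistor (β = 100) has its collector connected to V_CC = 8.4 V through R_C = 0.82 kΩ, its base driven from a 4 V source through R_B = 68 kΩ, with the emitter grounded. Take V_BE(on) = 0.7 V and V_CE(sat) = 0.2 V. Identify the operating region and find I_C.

active; I_C ≈ 4.9 mA

Assume active. Base-emitter loop: I_B = (V_BB − V_BE)/R_B = (4 − 0.7)/68 = 0.0485 mA.
I_C = β·I_B = 100×0.0485 = 4.85 mA.
V_CE = V_CC − I_C·R_C = 8.4 − 4.85×0.82 = 4.42 V > V_CE(sat), so the active-region assumption holds.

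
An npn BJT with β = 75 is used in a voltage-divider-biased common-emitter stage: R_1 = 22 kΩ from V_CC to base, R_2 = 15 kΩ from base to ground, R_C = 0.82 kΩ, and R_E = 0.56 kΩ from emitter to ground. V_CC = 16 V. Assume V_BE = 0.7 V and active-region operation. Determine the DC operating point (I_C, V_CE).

Thevenize the base divider: V_Th = V_CC·R_2/(R_1+R_2) = 16×15/37 = 6.49 V, R_Th = R_1‖R_2 = 8.92 kΩ.
Base-emitter loop: V_Th = I_B·R_Th + V_BE + (β+1)I_B·R_E, so I_B = (6.49 − 0.7) / (8.92 + 76×0.56) = 0.112 mA.
I_C = β·I_B = 75×0.112 = 8.43 mA, and I_E = (β+1)I_B = 8.54 mA.
V_CE = V_CC − I_C·R_C − I_E·R_E = 16 − 8.43×0.82 − 8.54×0.56 = 4.3 V.
V_CE = 4.3 V > 0.2 V confirms active-region operation.

I_C ≈ 8.4 mA, V_CE ≈ 4.3 V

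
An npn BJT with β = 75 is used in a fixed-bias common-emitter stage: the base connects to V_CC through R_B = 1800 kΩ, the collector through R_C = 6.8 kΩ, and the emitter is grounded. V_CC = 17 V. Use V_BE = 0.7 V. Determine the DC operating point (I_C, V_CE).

I_C ≈ 0.68 mA, V_CE ≈ 12 V

Base loop: V_CC = I_B·R_B + V_BE, so I_B = (17 − 0.7)/1800 kΩ = 0.00906 mA.
In the active region I_C = β·I_B = 75 × 0.00906 = 0.679 mA.
Collector loop: V_CE = V_CC − I_C·R_C = 17 − 0.679×6.8 = 12.4 V.
Since V_CE = 12.4 V > V_CE(sat) ≈ 0.2 V, the transistor is in the active region as assumed.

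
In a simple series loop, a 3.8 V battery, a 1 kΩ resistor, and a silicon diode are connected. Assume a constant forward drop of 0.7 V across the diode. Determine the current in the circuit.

KVL around the loop: 3.8 = V_D + I·R = 0.7 + I × 1 kΩ.
So I = (3.8 − 0.7) / 1 kΩ = 3.1 / 1 = 3.1 mA.

I ≈ 3.1 mA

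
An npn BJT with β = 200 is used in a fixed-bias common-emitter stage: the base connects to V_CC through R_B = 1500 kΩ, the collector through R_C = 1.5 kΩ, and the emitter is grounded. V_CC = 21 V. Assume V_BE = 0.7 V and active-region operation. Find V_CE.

Base loop: V_CC = I_B·R_B + V_BE, so I_B = (21 − 0.7)/1500 kΩ = 0.0135 mA.
In the active region I_C = β·I_B = 200 × 0.0135 = 2.71 mA.
Collector loop: V_CE = V_CC − I_C·R_C = 21 − 2.71×1.5 = 16.9 V.
Since V_CE = 16.9 V > V_CE(sat) ≈ 0.2 V, the transistor is in the active region as assumed.

V_CE ≈ 17 V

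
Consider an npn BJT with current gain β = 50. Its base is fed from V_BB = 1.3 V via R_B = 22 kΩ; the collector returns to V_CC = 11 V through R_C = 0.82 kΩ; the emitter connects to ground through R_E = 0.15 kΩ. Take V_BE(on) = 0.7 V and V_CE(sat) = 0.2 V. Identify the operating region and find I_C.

active; I_C ≈ 1 mA

Assume active. Base-emitter loop: I_B = (V_BB − V_BE)/(R_B + (β+1)R_E) = (1.3 − 0.7)/(22 + 51×0.15) = 0.0202 mA.
I_C = β·I_B = 50×0.0202 = 1.01 mA.
V_CE = V_CC − I_C·R_C − I_E·R_E = 11 − 1.01×0.82 − 1.03×0.15 = 10 V > V_CE(sat), so the active-region assumption holds.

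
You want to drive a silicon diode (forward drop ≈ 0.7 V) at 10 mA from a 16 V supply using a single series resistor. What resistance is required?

R ≈ 1.5 kΩ

The resistor drops V_S − V_D = 16 − 0.7 = 15.3 V at 10 mA.
R = 15.3 V / 10 mA = 1.53 kΩ.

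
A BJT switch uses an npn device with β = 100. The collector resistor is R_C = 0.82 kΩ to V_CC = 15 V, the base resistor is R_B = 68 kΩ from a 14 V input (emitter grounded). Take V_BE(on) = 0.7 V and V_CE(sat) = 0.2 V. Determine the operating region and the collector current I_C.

saturation; I_C ≈ 18 mA

Assume active: I_B = (14 − 0.7)/68 = 0.196 mA, giving I_C = β·I_B = 19.6 mA.
But then V_CE = 15 − 19.6×0.82 = -1.04 V < V_CE(sat) = 0.2 V — impossible in the active region.
So the transistor is saturated. With V_CE = 0.2 V, I_C = (V_CC − 0.2)/R_C = 14.8/0.82 = 18 mA.
Check: β·I_B = 19.6 mA > I_C = 18 mA, confirming saturation.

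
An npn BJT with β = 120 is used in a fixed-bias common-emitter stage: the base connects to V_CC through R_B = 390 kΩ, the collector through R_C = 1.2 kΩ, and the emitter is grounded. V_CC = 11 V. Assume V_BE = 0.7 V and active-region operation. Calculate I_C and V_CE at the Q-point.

Base loop: V_CC = I_B·R_B + V_BE, so I_B = (11 − 0.7)/390 kΩ = 0.0264 mA.
In the active region I_C = β·I_B = 120 × 0.0264 = 3.17 mA.
Collector loop: V_CE = V_CC − I_C·R_C = 11 − 3.17×1.2 = 7.2 V.
Since V_CE = 7.2 V > V_CE(sat) ≈ 0.2 V, the transistor is in the active region as assumed.

I_C ≈ 3.2 mA, V_CE ≈ 7.2 V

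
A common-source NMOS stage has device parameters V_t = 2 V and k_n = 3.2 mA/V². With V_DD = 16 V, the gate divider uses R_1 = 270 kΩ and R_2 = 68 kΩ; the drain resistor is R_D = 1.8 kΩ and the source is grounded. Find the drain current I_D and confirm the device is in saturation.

V_G = V_DD·R_2/(R_1+R_2) = 16×68/338 = 3.22 V. With the source grounded, V_GS = V_G = 3.22 V.
Assume saturation: I_D = (k_n/2)(V_GS − V_t)² = (3.2/2)×(3.22 − 2)² = 1.6×1.22² = 2.38 mA.
V_DS = V_DD − I_D·R_D = 16 − 2.38×1.8 = 11.7 V.
Saturation requires V_DS ≥ V_GS − V_t = 1.22 V; 11.7 ≥ 1.22 ✓.

I_D ≈ 2.4 mA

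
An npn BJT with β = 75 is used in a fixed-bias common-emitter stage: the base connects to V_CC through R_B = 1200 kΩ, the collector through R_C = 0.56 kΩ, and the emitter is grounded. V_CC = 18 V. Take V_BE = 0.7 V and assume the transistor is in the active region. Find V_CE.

V_CE ≈ 17 V

Base loop: V_CC = I_B·R_B + V_BE, so I_B = (18 − 0.7)/1200 kΩ = 0.0144 mA.
In the active region I_C = β·I_B = 75 × 0.0144 = 1.08 mA.
Collector loop: V_CE = V_CC − I_C·R_C = 18 − 1.08×0.56 = 17.4 V.
Since V_CE = 17.4 V > V_CE(sat) ≈ 0.2 V, the transistor is in the active region as assumed.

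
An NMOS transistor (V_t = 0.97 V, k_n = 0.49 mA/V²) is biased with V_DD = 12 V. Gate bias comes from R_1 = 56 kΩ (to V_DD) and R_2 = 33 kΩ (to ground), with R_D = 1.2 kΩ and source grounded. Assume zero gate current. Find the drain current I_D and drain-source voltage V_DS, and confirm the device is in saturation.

V_G = V_DD·R_2/(R_1+R_2) = 12×33/89 = 4.45 V. With the source grounded, V_GS = V_G = 4.45 V.
Assume saturation: I_D = (k_n/2)(V_GS − V_t)² = (0.49/2)×(4.45 − 0.97)² = 0.245×3.48² = 2.97 mA.
V_DS = V_DD − I_D·R_D = 12 − 2.97×1.2 = 8.44 V.
Saturation requires V_DS ≥ V_GS − V_t = 3.48 V; 8.44 ≥ 3.48 ✓.

I_D ≈ 3 mA, V_DS ≈ 8.4 V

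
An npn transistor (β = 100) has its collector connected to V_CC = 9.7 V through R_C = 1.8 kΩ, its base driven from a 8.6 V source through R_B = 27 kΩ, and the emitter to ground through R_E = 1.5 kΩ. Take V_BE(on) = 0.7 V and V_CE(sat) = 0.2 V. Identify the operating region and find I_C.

Assume active: I_B = (8.6 − 0.7)/(27 + 101×1.5) = 0.0443 mA, I_C = β·I_B = 4.43 mA.
Then V_CE = 9.7 − 4.43×1.8 − 4.47×1.5 = -4.97 V < 0.2 V — the active assumption fails.
Re-solve with V_CE = 0.2 V. KCL at the emitter: V_E/R_E = (V_BB−0.7−V_E)/R_B + (V_CC−0.2−V_E)/R_C, giving V_E = 4.42 V.
I_C = (V_CC − 0.2 − V_E)/R_C = (9.5 − 4.42)/1.8 = 2.82 mA.
Check: I_B = (7.9 − 4.42)/27 = 0.129 mA, and β·I_B = 12.9 mA > I_C, confirming saturation.

saturation; I_C ≈ 2.8 mA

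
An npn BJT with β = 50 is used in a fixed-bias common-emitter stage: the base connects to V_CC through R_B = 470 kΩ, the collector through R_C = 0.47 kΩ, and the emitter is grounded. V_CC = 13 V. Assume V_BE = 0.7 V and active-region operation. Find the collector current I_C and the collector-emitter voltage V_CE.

Base loop: V_CC = I_B·R_B + V_BE, so I_B = (13 − 0.7)/470 kΩ = 0.0262 mA.
In the active region I_C = β·I_B = 50 × 0.0262 = 1.31 mA.
Collector loop: V_CE = V_CC − I_C·R_C = 13 − 1.31×0.47 = 12.4 V.
Since V_CE = 12.4 V > V_CE(sat) ≈ 0.2 V, the transistor is in the active region as assumed.

I_C ≈ 1.3 mA, V_CE ≈ 12 V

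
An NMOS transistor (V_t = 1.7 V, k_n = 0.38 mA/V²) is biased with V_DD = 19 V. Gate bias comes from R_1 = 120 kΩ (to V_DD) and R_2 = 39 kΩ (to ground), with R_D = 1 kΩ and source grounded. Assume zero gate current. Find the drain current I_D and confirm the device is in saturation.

V_G = V_DD·R_2/(R_1+R_2) = 19×39/159 = 4.66 V. With the source grounded, V_GS = V_G = 4.66 V.
Assume saturation: I_D = (k_n/2)(V_GS − V_t)² = (0.38/2)×(4.66 − 1.7)² = 0.19×2.96² = 1.67 mA.
V_DS = V_DD − I_D·R_D = 19 − 1.67×1 = 17.3 V.
Saturation requires V_DS ≥ V_GS − V_t = 2.96 V; 17.3 ≥ 2.96 ✓.

I_D ≈ 1.7 mA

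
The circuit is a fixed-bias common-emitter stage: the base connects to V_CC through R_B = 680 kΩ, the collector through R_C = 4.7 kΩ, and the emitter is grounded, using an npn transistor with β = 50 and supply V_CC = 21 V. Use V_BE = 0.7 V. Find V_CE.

Base loop: V_CC = I_B·R_B + V_BE, so I_B = (21 − 0.7)/680 kΩ = 0.0299 mA.
In the active region I_C = β·I_B = 50 × 0.0299 = 1.49 mA.
Collector loop: V_CE = V_CC − I_C·R_C = 21 − 1.49×4.7 = 14 V.
Since V_CE = 14 V > V_CE(sat) ≈ 0.2 V, the transistor is in the active region as assumed.

V_CE ≈ 14 V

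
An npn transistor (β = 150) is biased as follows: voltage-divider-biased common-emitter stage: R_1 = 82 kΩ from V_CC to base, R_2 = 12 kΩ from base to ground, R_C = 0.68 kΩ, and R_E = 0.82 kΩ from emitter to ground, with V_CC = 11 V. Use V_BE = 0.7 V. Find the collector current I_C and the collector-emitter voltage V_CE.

I_C ≈ 0.79 mA, V_CE ≈ 9.8 V

Thevenize the base divider: V_Th = V_CC·R_2/(R_1+R_2) = 11×12/94 = 1.4 V, R_Th = R_1‖R_2 = 10.5 kΩ.
Base-emitter loop: V_Th = I_B·R_Th + V_BE + (β+1)I_B·R_E, so I_B = (1.4 − 0.7) / (10.5 + 151×0.82) = 0.00524 mA.
I_C = β·I_B = 150×0.00524 = 0.787 mA, and I_E = (β+1)I_B = 0.792 mA.
V_CE = V_CC − I_C·R_C − I_E·R_E = 11 − 0.787×0.68 − 0.792×0.82 = 9.82 V.
V_CE = 9.82 V > 0.2 V confirms active-region operation.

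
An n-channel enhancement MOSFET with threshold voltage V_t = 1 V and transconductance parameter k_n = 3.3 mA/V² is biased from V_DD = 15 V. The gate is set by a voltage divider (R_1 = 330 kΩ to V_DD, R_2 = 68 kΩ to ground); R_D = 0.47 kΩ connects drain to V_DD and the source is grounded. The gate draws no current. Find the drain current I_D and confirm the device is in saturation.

V_G = V_DD·R_2/(R_1+R_2) = 15×68/398 = 2.56 V. With the source grounded, V_GS = V_G = 2.56 V.
Assume saturation: I_D = (k_n/2)(V_GS − V_t)² = (3.3/2)×(2.56 − 1)² = 1.65×1.56² = 4.03 mA.
V_DS = V_DD − I_D·R_D = 15 − 4.03×0.47 = 13.1 V.
Saturation requires V_DS ≥ V_GS − V_t = 1.56 V; 13.1 ≥ 1.56 ✓.

I_D ≈ 4 mA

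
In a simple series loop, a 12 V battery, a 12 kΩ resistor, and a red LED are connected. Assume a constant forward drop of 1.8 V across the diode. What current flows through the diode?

KVL around the loop: 12 = V_D + I·R = 1.8 + I × 12 kΩ.
So I = (12 − 1.8) / 12 kΩ = 10.2 / 12 = 0.85 mA.

I ≈ 0.85 mA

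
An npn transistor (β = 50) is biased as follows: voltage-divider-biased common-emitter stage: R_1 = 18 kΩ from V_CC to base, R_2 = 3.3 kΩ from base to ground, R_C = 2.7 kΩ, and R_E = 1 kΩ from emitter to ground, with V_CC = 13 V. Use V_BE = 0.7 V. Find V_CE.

V_CE ≈ 8.5 V

Thevenize the base divider: V_Th = V_CC·R_2/(R_1+R_2) = 13×3.3/21.3 = 2.01 V, R_Th = R_1‖R_2 = 2.79 kΩ.
Base-emitter loop: V_Th = I_B·R_Th + V_BE + (β+1)I_B·R_E, so I_B = (2.01 − 0.7) / (2.79 + 51×1) = 0.0244 mA.
I_C = β·I_B = 50×0.0244 = 1.22 mA, and I_E = (β+1)I_B = 1.25 mA.
V_CE = V_CC − I_C·R_C − I_E·R_E = 13 − 1.22×2.7 − 1.25×1 = 8.46 V.
V_CE = 8.46 V > 0.2 V confirms active-region operation.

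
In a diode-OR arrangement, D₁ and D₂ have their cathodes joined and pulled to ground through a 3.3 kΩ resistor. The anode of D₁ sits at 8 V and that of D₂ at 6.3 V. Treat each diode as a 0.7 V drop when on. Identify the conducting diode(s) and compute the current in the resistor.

Assume both conduct. Then node N would need to be at both 8−0.7 = 7.3 V and 6.3−0.7 = 5.6 V, which is impossible.
Assume only D₁ conducts: V_N = 8 − 0.7 = 7.3 V, so I_R = 7.3/3.3 = 2.21 mA.
Check D₂: its anode-to-cathode voltage is 6.3 − 7.3 = -1 V < 0.7 V, so it is off. The assumption is consistent.

Only D₁ conducts; I_R ≈ 2.2 mA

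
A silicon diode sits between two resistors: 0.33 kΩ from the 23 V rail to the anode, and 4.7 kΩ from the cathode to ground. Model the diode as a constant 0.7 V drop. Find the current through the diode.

I ≈ 4.4 mA

The two resistors are in series with the diode, so KVL gives 23 = I·0.33 + 0.7 + I·4.7.
I = (23 − 0.7) / (0.33 + 4.7) kΩ = 22.3 / 5.03 = 4.43 mA.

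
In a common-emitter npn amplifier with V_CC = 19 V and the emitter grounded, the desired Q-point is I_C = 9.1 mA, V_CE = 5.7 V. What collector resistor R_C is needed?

Collector loop: V_CC = I_C·R_C + V_CE.
R_C = (V_CC − V_CE)/I_C = (19 − 5.7)/9.1 = 1.46 kΩ.

R_C ≈ 1.5 kΩ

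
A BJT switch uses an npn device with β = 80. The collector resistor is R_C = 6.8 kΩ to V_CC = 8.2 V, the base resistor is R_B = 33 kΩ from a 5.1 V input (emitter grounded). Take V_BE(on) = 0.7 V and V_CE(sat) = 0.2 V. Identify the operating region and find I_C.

saturation; I_C ≈ 1.2 mA

Assume active: I_B = (5.1 − 0.7)/33 = 0.133 mA, giving I_C = β·I_B = 10.7 mA.
But then V_CE = 8.2 − 10.7×6.8 = -64.3 V < V_CE(sat) = 0.2 V — impossible in the active region.
So the transistor is saturated. With V_CE = 0.2 V, I_C = (V_CC − 0.2)/R_C = 8/6.8 = 1.18 mA.
Check: β·I_B = 10.7 mA > I_C = 1.18 mA, confirming saturation.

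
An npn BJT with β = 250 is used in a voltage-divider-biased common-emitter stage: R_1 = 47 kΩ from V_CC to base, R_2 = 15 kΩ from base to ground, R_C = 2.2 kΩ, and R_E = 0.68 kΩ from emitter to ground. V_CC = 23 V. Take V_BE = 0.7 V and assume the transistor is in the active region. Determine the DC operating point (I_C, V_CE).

I_C ≈ 6.7 mA, V_CE ≈ 3.7 V

Thevenize the base divider: V_Th = V_CC·R_2/(R_1+R_2) = 23×15/62 = 5.56 V, R_Th = R_1‖R_2 = 11.4 kΩ.
Base-emitter loop: V_Th = I_B·R_Th + V_BE + (β+1)I_B·R_E, so I_B = (5.56 − 0.7) / (11.4 + 251×0.68) = 0.0267 mA.
I_C = β·I_B = 250×0.0267 = 6.68 mA, and I_E = (β+1)I_B = 6.71 mA.
V_CE = V_CC − I_C·R_C − I_E·R_E = 23 − 6.68×2.2 − 6.71×0.68 = 3.74 V.
V_CE = 3.74 V > 0.2 V confirms active-region operation.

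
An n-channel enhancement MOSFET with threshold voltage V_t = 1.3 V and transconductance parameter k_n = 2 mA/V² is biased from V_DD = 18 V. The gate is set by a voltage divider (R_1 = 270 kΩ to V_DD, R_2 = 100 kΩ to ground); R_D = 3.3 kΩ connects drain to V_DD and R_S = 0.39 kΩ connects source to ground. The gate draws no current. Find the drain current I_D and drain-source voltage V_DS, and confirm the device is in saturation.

V_G = V_DD·R_2/(R_1+R_2) = 18×100/370 = 4.86 V.
Assume saturation: I_D = (k_n/2)(V_GS − V_t)² with V_GS = V_G − I_D·R_S = 4.86 − 0.39·I_D.
Substituting gives 0.152·I_D² − 3.78·I_D + 12.7 = 0, with roots I_D = 4.01 or 20.8 mA.
The root I_D = 20.8 mA gives V_GS = -3.27 V ≤ V_t, so take I_D = 4.01 mA.
Then V_GS = 3.3 V and V_DS = V_DD − I_D(R_D+R_S) = 18 − 4.01×3.69 = 3.21 V.
Saturation requires V_DS ≥ V_GS − V_t = 2 V; 3.21 ≥ 2 ✓.

I_D ≈ 4 mA, V_DS ≈ 3.2 V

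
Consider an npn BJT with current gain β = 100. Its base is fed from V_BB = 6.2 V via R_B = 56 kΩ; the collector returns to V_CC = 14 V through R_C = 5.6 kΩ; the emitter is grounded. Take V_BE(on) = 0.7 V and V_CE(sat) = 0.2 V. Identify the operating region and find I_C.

Assume active: I_B = (6.2 − 0.7)/56 = 0.0982 mA, giving I_C = β·I_B = 9.82 mA.
But then V_CE = 14 − 9.82×5.6 = -41 V < V_CE(sat) = 0.2 V — impossible in the active region.
So the transistor is saturated. With V_CE = 0.2 V, I_C = (V_CC − 0.2)/R_C = 13.8/5.6 = 2.46 mA.
Check: β·I_B = 9.82 mA > I_C = 2.46 mA, confirming saturation.

saturation; I_C ≈ 2.5 mA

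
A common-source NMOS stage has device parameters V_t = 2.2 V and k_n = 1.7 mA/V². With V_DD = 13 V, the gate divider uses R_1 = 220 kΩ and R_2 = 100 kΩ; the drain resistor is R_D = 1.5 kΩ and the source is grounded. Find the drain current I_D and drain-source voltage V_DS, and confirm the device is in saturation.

V_G = V_DD·R_2/(R_1+R_2) = 13×100/320 = 4.06 V. With the source grounded, V_GS = V_G = 4.06 V.
Assume saturation: I_D = (k_n/2)(V_GS − V_t)² = (1.7/2)×(4.06 − 2.2)² = 0.85×1.86² = 2.95 mA.
V_DS = V_DD − I_D·R_D = 13 − 2.95×1.5 = 8.58 V.
Saturation requires V_DS ≥ V_GS − V_t = 1.86 V; 8.58 ≥ 1.86 ✓.

I_D ≈ 2.9 mA, V_DS ≈ 8.6 V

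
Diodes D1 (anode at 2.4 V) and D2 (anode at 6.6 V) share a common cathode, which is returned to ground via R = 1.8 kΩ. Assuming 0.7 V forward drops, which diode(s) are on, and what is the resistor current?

Assume both conduct. Then node N would need to be at both 2.4−0.7 = 1.7 V and 6.6−0.7 = 5.9 V, which is impossible.
Assume only D2 conducts: V_N = 6.6 − 0.7 = 5.9 V, so I_R = 5.9/1.8 = 3.28 mA.
Check D1: its anode-to-cathode voltage is 2.4 − 5.9 = -3.5 V < 0.7 V, so it is off. The assumption is consistent.

Only D2 conducts; I_R ≈ 3.3 mA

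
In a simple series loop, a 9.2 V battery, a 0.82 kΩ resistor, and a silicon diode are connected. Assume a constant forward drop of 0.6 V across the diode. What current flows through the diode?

KVL around the loop: 9.2 = V_D + I·R = 0.6 + I × 0.82 kΩ.
So I = (9.2 − 0.6) / 0.82 kΩ = 8.6 / 0.82 = 10.5 mA.

I ≈ 10 mA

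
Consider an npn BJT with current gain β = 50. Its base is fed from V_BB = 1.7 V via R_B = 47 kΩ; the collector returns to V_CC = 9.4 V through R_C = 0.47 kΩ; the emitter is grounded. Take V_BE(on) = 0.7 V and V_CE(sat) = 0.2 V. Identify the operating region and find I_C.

Assume active. Base-emitter loop: I_B = (V_BB − V_BE)/R_B = (1.7 − 0.7)/47 = 0.0213 mA.
I_C = β·I_B = 50×0.0213 = 1.06 mA.
V_CE = V_CC − I_C·R_C = 9.4 − 1.06×0.47 = 8.9 V > V_CE(sat), so the active-region assumption holds.

active; I_C ≈ 1.1 mA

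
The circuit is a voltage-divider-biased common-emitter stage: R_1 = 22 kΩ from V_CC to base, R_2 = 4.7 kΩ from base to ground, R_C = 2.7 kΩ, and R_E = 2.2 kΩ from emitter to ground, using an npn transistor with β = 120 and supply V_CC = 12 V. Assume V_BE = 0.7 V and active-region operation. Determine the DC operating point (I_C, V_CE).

I_C ≈ 0.63 mA, V_CE ≈ 8.9 V

Thevenize the base divider: V_Th = V_CC·R_2/(R_1+R_2) = 12×4.7/26.7 = 2.11 V, R_Th = R_1‖R_2 = 3.87 kΩ.
Base-emitter loop: V_Th = I_B·R_Th + V_BE + (β+1)I_B·R_E, so I_B = (2.11 − 0.7) / (3.87 + 121×2.2) = 0.00523 mA.
I_C = β·I_B = 120×0.00523 = 0.628 mA, and I_E = (β+1)I_B = 0.633 mA.
V_CE = V_CC − I_C·R_C − I_E·R_E = 12 − 0.628×2.7 − 0.633×2.2 = 8.91 V.
V_CE = 8.91 V > 0.2 V confirms active-region operation.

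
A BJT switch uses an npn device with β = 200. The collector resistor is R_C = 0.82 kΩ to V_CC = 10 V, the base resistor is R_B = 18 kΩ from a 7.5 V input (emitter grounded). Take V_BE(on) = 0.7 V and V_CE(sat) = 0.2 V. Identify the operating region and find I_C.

saturation; I_C ≈ 12 mA

Assume active: I_B = (7.5 − 0.7)/18 = 0.378 mA, giving I_C = β·I_B = 75.6 mA.
But then V_CE = 10 − 75.6×0.82 = -52 V < V_CE(sat) = 0.2 V — impossible in the active region.
So the transistor is saturated. With V_CE = 0.2 V, I_C = (V_CC − 0.2)/R_C = 9.8/0.82 = 12 mA.
Check: β·I_B = 75.6 mA > I_C = 12 mA, confirming saturation.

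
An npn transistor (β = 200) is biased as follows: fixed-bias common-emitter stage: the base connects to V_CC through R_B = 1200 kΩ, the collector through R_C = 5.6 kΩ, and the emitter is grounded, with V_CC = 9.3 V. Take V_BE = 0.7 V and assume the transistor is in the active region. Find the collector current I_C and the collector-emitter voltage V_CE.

I_C ≈ 1.4 mA, V_CE ≈ 1.3 V

Base loop: V_CC = I_B·R_B + V_BE, so I_B = (9.3 − 0.7)/1200 kΩ = 0.00717 mA.
In the active region I_C = β·I_B = 200 × 0.00717 = 1.43 mA.
Collector loop: V_CE = V_CC − I_C·R_C = 9.3 − 1.43×5.6 = 1.27 V.
Since V_CE = 1.27 V > V_CE(sat) ≈ 0.2 V, the transistor is in the active region as assumed.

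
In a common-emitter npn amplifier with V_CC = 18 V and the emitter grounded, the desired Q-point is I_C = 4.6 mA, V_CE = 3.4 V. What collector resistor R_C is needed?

Collector loop: V_CC = I_C·R_C + V_CE.
R_C = (V_CC − V_CE)/I_C = (18 − 3.4)/4.6 = 3.17 kΩ.

R_C ≈ 3.2 kΩ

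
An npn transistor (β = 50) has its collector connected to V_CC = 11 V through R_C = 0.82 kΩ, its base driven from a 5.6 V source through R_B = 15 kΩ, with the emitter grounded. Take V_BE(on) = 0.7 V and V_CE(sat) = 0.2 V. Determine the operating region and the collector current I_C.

saturation; I_C ≈ 13 mA

Assume active: I_B = (5.6 − 0.7)/15 = 0.327 mA, giving I_C = β·I_B = 16.3 mA.
But then V_CE = 11 − 16.3×0.82 = -2.39 V < V_CE(sat) = 0.2 V — impossible in the active region.
So the transistor is saturated. With V_CE = 0.2 V, I_C = (V_CC − 0.2)/R_C = 10.8/0.82 = 13.2 mA.
Check: β·I_B = 16.3 mA > I_C = 13.2 mA, confirming saturation.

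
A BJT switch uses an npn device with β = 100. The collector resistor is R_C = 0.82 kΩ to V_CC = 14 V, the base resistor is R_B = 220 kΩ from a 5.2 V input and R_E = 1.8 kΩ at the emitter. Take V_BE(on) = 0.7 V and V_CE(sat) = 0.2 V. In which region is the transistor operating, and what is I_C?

active; I_C ≈ 1.1 mA

Assume active. Base-emitter loop: I_B = (V_BB − V_BE)/(R_B + (β+1)R_E) = (5.2 − 0.7)/(220 + 101×1.8) = 0.0112 mA.
I_C = β·I_B = 100×0.0112 = 1.12 mA.
V_CE = V_CC − I_C·R_C − I_E·R_E = 14 − 1.12×0.82 − 1.13×1.8 = 11 V > V_CE(sat), so the active-region assumption holds.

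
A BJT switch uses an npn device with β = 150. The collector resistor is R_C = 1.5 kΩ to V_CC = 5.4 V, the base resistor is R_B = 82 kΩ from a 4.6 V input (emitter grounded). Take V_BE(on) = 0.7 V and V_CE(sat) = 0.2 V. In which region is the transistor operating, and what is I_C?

saturation; I_C ≈ 3.5 mA

Assume active: I_B = (4.6 − 0.7)/82 = 0.0476 mA, giving I_C = β·I_B = 7.13 mA.
But then V_CE = 5.4 − 7.13×1.5 = -5.3 V < V_CE(sat) = 0.2 V — impossible in the active region.
So the transistor is saturated. With V_CE = 0.2 V, I_C = (V_CC − 0.2)/R_C = 5.2/1.5 = 3.47 mA.
Check: β·I_B = 7.13 mA > I_C = 3.47 mA, confirming saturation.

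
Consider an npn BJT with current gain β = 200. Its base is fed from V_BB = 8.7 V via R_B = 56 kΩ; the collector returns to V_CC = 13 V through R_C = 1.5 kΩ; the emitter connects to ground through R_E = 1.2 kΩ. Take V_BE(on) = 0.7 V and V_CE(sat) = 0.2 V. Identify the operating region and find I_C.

saturation; I_C ≈ 4.7 mA

Assume active: I_B = (8.7 − 0.7)/(56 + 201×1.2) = 0.0269 mA, I_C = β·I_B = 5.38 mA.
Then V_CE = 13 − 5.38×1.5 − 5.41×1.2 = -1.57 V < 0.2 V — the active assumption fails.
Re-solve with V_CE = 0.2 V. KCL at the emitter: V_E/R_E = (V_BB−0.7−V_E)/R_B + (V_CC−0.2−V_E)/R_C, giving V_E = 5.72 V.
I_C = (V_CC − 0.2 − V_E)/R_C = (12.8 − 5.72)/1.5 = 4.72 mA.
Check: I_B = (8 − 5.72)/56 = 0.0408 mA, and β·I_B = 8.16 mA > I_C, confirming saturation.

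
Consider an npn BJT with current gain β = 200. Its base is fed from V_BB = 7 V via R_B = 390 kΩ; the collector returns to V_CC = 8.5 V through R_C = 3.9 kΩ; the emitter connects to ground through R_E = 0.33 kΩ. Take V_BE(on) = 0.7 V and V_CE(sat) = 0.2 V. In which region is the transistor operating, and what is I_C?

saturation; I_C ≈ 2 mA

Assume active: I_B = (7 − 0.7)/(390 + 201×0.33) = 0.0138 mA, I_C = β·I_B = 2.76 mA.
Then V_CE = 8.5 − 2.76×3.9 − 2.77×0.33 = -3.18 V < 0.2 V — the active assumption fails.
Re-solve with V_CE = 0.2 V. KCL at the emitter: V_E/R_E = (V_BB−0.7−V_E)/R_B + (V_CC−0.2−V_E)/R_C, giving V_E = 0.652 V.
I_C = (V_CC − 0.2 − V_E)/R_C = (8.3 − 0.652)/3.9 = 1.96 mA.
Check: I_B = (6.3 − 0.652)/390 = 0.0145 mA, and β·I_B = 2.9 mA > I_C, confirming saturation.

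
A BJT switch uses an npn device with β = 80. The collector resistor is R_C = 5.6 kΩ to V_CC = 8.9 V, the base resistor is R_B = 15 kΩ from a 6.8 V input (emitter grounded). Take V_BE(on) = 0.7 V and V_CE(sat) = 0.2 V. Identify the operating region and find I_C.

Assume active: I_B = (6.8 − 0.7)/15 = 0.407 mA, giving I_C = β·I_B = 32.5 mA.
But then V_CE = 8.9 − 32.5×5.6 = -173 V < V_CE(sat) = 0.2 V — impossible in the active region.
So the transistor is saturated. With V_CE = 0.2 V, I_C = (V_CC − 0.2)/R_C = 8.7/5.6 = 1.55 mA.
Check: β·I_B = 32.5 mA > I_C = 1.55 mA, confirming saturation.

saturation; I_C ≈ 1.6 mA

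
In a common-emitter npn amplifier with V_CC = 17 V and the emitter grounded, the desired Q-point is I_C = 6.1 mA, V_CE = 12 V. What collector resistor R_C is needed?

Collector loop: V_CC = I_C·R_C + V_CE.
R_C = (V_CC − V_CE)/I_C = (17 − 12)/6.1 = 0.82 kΩ.

R_C ≈ 0.82 kΩ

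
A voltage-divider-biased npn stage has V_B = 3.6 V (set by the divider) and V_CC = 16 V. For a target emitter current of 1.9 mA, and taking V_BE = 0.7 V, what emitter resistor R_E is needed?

V_E = V_B − V_BE = 3.6 − 0.7 = 2.9 V.
R_E = V_E / I_E = 2.9 / 1.9 = 1.53 kΩ.

R_E ≈ 1.5 kΩ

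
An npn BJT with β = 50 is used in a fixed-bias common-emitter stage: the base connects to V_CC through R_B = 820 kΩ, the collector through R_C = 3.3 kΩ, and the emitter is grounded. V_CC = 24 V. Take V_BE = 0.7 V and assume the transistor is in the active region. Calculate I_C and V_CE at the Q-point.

Base loop: V_CC = I_B·R_B + V_BE, so I_B = (24 − 0.7)/820 kΩ = 0.0284 mA.
In the active region I_C = β·I_B = 50 × 0.0284 = 1.42 mA.
Collector loop: V_CE = V_CC − I_C·R_C = 24 − 1.42×3.3 = 19.3 V.
Since V_CE = 19.3 V > V_CE(sat) ≈ 0.2 V, the transistor is in the active region as assumed.

I_C ≈ 1.4 mA, V_CE ≈ 19 V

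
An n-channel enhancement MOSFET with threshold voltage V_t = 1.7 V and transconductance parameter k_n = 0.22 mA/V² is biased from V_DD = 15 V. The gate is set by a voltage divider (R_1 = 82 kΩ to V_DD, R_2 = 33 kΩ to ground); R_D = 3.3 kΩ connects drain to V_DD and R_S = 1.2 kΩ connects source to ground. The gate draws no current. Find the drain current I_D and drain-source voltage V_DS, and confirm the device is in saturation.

V_G = V_DD·R_2/(R_1+R_2) = 15×33/115 = 4.3 V.
Assume saturation: I_D = (k_n/2)(V_GS − V_t)² with V_GS = V_G − I_D·R_S = 4.3 − 1.2·I_D.
Substituting gives 0.158·I_D² − 1.69·I_D + 0.746 = 0, with roots I_D = 0.462 or 10.2 mA.
The root I_D = 10.2 mA gives V_GS = -7.93 V ≤ V_t, so take I_D = 0.462 mA.
Then V_GS = 3.75 V and V_DS = V_DD − I_D(R_D+R_S) = 15 − 0.462×4.5 = 12.9 V.
Saturation requires V_DS ≥ V_GS − V_t = 2.05 V; 12.9 ≥ 2.05 ✓.

I_D ≈ 0.46 mA, V_DS ≈ 13 V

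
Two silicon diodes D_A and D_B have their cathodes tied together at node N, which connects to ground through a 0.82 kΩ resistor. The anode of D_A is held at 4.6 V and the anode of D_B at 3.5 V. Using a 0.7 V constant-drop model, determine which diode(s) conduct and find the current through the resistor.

Only D_A conducts; I_R ≈ 4.8 mA

Assume both conduct. Then node N would need to be at both 4.6−0.7 = 3.9 V and 3.5−0.7 = 2.8 V, which is impossible.
Assume only D_A conducts: V_N = 4.6 − 0.7 = 3.9 V, so I_R = 3.9/0.82 = 4.76 mA.
Check D_B: its anode-to-cathode voltage is 3.5 − 3.9 = -0.4 V < 0.7 V, so it is off. The assumption is consistent.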